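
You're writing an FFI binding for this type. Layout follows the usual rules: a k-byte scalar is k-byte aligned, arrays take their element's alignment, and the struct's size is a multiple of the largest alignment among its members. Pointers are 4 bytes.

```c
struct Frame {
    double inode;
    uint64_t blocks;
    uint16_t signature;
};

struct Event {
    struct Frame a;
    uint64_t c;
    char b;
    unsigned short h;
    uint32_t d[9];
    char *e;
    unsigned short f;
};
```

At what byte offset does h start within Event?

34

Frame: 0..8  inode  (8B, 8-aligned); 8..16  blocks  (8B, 8-aligned); 16..18  signature  (2B, 2-aligned); 18..24  -- tail padding (6B); sizeof = 24, alignof = 8
0..24  a  (24B, 8-aligned)
24..32  c  (8B, 8-aligned)
32..33  b  (1B, 1-aligned)
33..34  -- padding (1B)
34..36  h  (2B, 2-aligned)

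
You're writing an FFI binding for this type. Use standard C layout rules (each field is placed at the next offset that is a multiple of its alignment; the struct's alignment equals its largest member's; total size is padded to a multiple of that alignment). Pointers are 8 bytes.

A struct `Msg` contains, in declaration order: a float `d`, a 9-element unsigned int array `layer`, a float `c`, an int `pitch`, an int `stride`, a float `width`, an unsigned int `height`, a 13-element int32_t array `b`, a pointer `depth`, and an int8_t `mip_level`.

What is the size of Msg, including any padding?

@0: d [4B, align 4] → 4
@4: layer [36B, align 4] → 40
@40: c [4B, align 4] → 44
@44: pitch [4B, align 4] → 48
@48: stride [4B, align 4] → 52
@52: width [4B, align 4] → 56
@56: height [4B, align 4] → 60
@60: b [52B, align 4] → 112
@112: depth [8B, align 8] → 120
@120: mip_level [1B, align 1] → 121
+7 tail pad (align 8)
size 128, align 8

128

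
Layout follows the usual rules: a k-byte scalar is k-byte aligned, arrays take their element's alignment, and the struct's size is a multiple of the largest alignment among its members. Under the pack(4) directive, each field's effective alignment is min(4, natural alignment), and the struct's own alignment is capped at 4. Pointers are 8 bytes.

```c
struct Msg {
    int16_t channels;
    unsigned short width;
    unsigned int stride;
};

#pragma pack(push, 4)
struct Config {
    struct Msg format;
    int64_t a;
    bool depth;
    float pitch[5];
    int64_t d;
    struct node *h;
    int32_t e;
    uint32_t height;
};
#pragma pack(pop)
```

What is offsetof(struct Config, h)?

Msg: @0: channels [2B, align 2] → 2; @2: width [2B, align 2] → 4; @4: stride [4B, align 4] → 8; size 8, align 4
@0: format [8B, align 4] → 8
@8: a [8B, align 4] → 16
@16: depth [1B, align 1] → 17
+3 pad (align 4)
@20: pitch [20B, align 4] → 40
@40: d [8B, align 4] → 48
@48: h [8B, align 4] → 56

48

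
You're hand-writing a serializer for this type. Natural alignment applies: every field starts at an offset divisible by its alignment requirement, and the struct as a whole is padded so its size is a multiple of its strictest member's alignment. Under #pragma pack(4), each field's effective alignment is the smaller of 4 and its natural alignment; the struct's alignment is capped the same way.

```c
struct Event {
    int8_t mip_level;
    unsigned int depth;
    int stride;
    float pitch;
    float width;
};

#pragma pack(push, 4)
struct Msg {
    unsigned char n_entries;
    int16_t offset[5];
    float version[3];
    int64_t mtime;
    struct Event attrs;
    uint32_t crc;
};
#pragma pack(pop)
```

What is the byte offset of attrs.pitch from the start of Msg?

44

Event: @0: mip_level [1B, align 1] → 1; +3 pad (align 4); @4: depth [4B, align 4] → 8; @8: stride [4B, align 4] → 12; @12: pitch [4B, align 4] → 16; @16: width [4B, align 4] → 20; size 20, align 4
@0: n_entries [1B, align 1] → 1
+1 pad (align 2)
@2: offset [10B, align 2] → 12
@12: version [12B, align 4] → 24
@24: mtime [8B, align 4] → 32
@32: attrs [20B, align 4] → 52
within Event: pitch at 12
32 + 12 = 44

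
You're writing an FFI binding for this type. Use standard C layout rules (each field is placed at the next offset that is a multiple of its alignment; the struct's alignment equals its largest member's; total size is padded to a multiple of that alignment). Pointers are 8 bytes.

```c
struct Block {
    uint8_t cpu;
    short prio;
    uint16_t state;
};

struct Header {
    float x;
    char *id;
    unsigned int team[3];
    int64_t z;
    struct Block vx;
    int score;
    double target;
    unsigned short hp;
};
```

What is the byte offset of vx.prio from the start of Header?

42

Block: @0: cpu [1B, align 1] → 1; +1 pad (align 2); @2: prio [2B, align 2] → 4; @4: state [2B, align 2] → 6; size 6, align 2
@0: x [4B, align 4] → 4
+4 pad (align 8)
@8: id [8B, align 8] → 16
@16: team [12B, align 4] → 28
+4 pad (align 8)
@32: z [8B, align 8] → 40
@40: vx [6B, align 2] → 46
within Block: prio at 2
40 + 2 = 42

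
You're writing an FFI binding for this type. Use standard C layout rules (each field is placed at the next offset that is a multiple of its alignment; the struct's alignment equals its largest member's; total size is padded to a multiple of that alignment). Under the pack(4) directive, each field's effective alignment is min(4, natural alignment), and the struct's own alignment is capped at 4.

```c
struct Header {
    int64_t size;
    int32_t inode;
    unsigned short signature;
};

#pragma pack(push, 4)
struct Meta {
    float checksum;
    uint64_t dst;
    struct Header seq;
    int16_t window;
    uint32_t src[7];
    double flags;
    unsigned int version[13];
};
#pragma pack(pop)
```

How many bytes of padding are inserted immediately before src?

Header: @0: size [8B, align 8] → 8; @8: inode [4B, align 4] → 12; @12: signature [2B, align 2] → 14; +2 tail pad (align 8); size 16, align 8
@0: checksum [4B, align 4] → 4
@4: dst [8B, align 4] → 12
@12: seq [16B, align 4] → 28
@28: window [2B, align 2] → 30
+2 pad (align 4)
@32: src [28B, align 4] → 60

2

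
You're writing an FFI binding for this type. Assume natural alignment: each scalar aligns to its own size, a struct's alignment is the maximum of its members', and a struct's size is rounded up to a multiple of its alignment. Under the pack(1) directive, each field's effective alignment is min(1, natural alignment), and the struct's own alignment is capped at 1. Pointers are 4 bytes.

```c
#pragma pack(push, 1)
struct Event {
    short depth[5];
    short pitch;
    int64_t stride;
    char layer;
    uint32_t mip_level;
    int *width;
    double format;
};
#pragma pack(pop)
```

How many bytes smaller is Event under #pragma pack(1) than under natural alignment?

11

natural layout:
  depth at 0 (size 10, align 2) → ends 10
  pitch at 10 (size 2, align 2) → ends 12
  pad 4 to align 8 for stride
  stride at 16 (size 8, align 8) → ends 24
  layer at 24 (size 1, align 1) → ends 25
  pad 3 to align 4 for mip_level
  mip_level at 28 (size 4, align 4) → ends 32
  width at 32 (size 4, align 4) → ends 36
  pad 4 to align 8 for format
  format at 40 (size 8, align 8) → ends 48
  total 48 bytes, alignment 8
packed(1) layout:
  depth at 0 (size 10, align 1) → ends 10
  pitch at 10 (size 2, align 1) → ends 12
  stride at 12 (size 8, align 1) → ends 20
  layer at 20 (size 1, align 1) → ends 21
  mip_level at 21 (size 4, align 1) → ends 25
  width at 25 (size 4, align 1) → ends 29
  format at 29 (size 8, align 1) → ends 37
  total 37 bytes, alignment 1
48 − 37 = 11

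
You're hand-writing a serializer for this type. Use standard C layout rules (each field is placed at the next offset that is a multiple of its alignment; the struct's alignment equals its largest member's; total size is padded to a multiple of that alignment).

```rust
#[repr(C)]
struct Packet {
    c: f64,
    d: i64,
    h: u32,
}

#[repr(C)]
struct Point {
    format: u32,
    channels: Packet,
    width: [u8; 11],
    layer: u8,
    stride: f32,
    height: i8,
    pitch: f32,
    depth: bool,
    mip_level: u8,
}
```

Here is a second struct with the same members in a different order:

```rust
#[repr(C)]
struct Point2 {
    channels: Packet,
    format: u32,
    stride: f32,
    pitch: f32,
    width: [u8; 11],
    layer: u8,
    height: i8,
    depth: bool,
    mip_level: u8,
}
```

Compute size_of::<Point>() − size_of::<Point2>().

Packet: @0: c [8B, align 8] → 8; @8: d [8B, align 8] → 16; @16: h [4B, align 4] → 20; +4 tail pad (align 8); size 24, align 8
@0: format [4B, align 4] → 4
+4 pad (align 8)
@8: channels [24B, align 8] → 32
@32: width [11B, align 1] → 43
@43: layer [1B, align 1] → 44
@44: stride [4B, align 4] → 48
@48: height [1B, align 1] → 49
+3 pad (align 4)
@52: pitch [4B, align 4] → 56
@56: depth [1B, align 1] → 57
@57: mip_level [1B, align 1] → 58
+6 tail pad (align 8)
size 64, align 8
— Point2 —
@0: channels [24B, align 8] → 24
@24: format [4B, align 4] → 28
@28: stride [4B, align 4] → 32
@32: pitch [4B, align 4] → 36
@36: width [11B, align 1] → 47
@47: layer [1B, align 1] → 48
@48: height [1B, align 1] → 49
@49: depth [1B, align 1] → 50
@50: mip_level [1B, align 1] → 51
+5 tail pad (align 8)
size 56, align 8
64 − 56 = 8

8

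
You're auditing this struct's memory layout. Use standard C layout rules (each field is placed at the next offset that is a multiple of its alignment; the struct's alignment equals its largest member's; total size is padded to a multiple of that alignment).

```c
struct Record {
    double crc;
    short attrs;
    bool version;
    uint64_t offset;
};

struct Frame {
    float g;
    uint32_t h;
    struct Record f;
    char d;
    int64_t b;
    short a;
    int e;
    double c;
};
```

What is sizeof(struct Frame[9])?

Record: 0..8  crc  (8B, 8-aligned); 8..10  attrs  (2B, 2-aligned); 10..11  version  (1B, 1-aligned); 11..16  -- padding (5B); 16..24  offset  (8B, 8-aligned); sizeof = 24, alignof = 8
0..4  g  (4B, 4-aligned)
4..8  h  (4B, 4-aligned)
8..32  f  (24B, 8-aligned)
32..33  d  (1B, 1-aligned)
33..40  -- padding (7B)
40..48  b  (8B, 8-aligned)
48..50  a  (2B, 2-aligned)
50..52  -- padding (2B)
52..56  e  (4B, 4-aligned)
56..64  c  (8B, 8-aligned)
sizeof = 64, alignof = 8
array of 9: 9 × 64 = 576

576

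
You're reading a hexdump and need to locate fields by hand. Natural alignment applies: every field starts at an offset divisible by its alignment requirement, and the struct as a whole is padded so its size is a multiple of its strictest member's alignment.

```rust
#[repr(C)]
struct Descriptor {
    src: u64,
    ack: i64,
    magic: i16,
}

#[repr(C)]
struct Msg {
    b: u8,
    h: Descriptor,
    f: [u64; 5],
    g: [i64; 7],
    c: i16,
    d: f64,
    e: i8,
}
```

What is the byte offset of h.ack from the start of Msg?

16

Descriptor: src at 0 (size 8, align 8) → ends 8; ack at 8 (size 8, align 8) → ends 16; magic at 16 (size 2, align 2) → ends 18; tail pad 6 to reach multiple of 8; total 24 bytes, alignment 8
b at 0 (size 1, align 1) → ends 1
pad 7 to align 8 for h
h at 8 (size 24, align 8) → ends 32
within Descriptor: ack at 8
8 + 8 = 16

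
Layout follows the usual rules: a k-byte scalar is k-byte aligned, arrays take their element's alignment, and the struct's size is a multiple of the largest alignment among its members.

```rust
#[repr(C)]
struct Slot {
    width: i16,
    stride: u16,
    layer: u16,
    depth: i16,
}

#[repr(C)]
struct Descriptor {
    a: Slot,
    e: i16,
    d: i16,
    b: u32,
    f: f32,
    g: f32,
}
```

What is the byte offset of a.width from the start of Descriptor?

0

Slot: width at 0 (size 2, align 2) → ends 2; stride at 2 (size 2, align 2) → ends 4; layer at 4 (size 2, align 2) → ends 6; depth at 6 (size 2, align 2) → ends 8; total 8 bytes, alignment 2
a at 0 (size 8, align 2) → ends 8
within Slot: width at 0
0 + 0 = 0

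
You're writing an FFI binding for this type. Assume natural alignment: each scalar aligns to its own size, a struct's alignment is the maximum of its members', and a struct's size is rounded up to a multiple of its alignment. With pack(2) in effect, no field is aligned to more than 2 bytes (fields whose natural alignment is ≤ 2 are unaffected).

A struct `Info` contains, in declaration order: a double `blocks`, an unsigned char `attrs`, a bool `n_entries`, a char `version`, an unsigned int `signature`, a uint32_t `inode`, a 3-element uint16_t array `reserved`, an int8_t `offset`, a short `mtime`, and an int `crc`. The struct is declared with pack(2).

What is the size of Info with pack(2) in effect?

34

blocks at 0 (size 8, align 2) → ends 8
attrs at 8 (size 1, align 1) → ends 9
n_entries at 9 (size 1, align 1) → ends 10
version at 10 (size 1, align 1) → ends 11
pad 1 to align 2 for signature
signature at 12 (size 4, align 2) → ends 16
inode at 16 (size 4, align 2) → ends 20
reserved at 20 (size 6, align 2) → ends 26
offset at 26 (size 1, align 1) → ends 27
pad 1 to align 2 for mtime
mtime at 28 (size 2, align 2) → ends 30
crc at 30 (size 4, align 2) → ends 34
total 34 bytes, alignment 2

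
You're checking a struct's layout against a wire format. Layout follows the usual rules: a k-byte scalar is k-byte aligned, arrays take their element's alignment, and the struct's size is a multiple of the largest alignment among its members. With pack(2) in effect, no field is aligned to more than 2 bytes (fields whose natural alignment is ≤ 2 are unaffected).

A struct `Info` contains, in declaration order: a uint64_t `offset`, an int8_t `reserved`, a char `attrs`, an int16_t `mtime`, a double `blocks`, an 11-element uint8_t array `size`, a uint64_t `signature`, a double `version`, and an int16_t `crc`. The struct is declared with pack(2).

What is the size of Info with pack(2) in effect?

0..8  offset  (8B, 2-aligned)
8..9  reserved  (1B, 1-aligned)
9..10  attrs  (1B, 1-aligned)
10..12  mtime  (2B, 2-aligned)
12..20  blocks  (8B, 2-aligned)
20..31  size  (11B, 1-aligned)
31..32  -- padding (1B)
32..40  signature  (8B, 2-aligned)
40..48  version  (8B, 2-aligned)
48..50  crc  (2B, 2-aligned)
sizeof = 50, alignof = 2

50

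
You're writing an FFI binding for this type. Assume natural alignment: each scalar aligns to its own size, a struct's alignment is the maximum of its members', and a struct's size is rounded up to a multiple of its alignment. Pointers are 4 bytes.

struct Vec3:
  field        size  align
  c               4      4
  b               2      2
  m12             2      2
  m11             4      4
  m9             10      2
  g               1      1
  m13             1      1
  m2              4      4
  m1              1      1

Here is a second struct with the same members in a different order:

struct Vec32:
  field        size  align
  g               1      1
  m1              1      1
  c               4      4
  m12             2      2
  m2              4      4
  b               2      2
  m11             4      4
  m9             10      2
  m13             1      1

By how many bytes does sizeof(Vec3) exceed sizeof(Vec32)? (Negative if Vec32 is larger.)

-4

c at 0 (size 4, align 4) → ends 4
b at 4 (size 2, align 2) → ends 6
m12 at 6 (size 2, align 2) → ends 8
m11 at 8 (size 4, align 4) → ends 12
m9 at 12 (size 10, align 2) → ends 22
g at 22 (size 1, align 1) → ends 23
m13 at 23 (size 1, align 1) → ends 24
m2 at 24 (size 4, align 4) → ends 28
m1 at 28 (size 1, align 1) → ends 29
tail pad 3 to reach multiple of 4
total 32 bytes, alignment 4
— Vec32 —
g at 0 (size 1, align 1) → ends 1
m1 at 1 (size 1, align 1) → ends 2
pad 2 to align 4 for c
c at 4 (size 4, align 4) → ends 8
m12 at 8 (size 2, align 2) → ends 10
pad 2 to align 4 for m2
m2 at 12 (size 4, align 4) → ends 16
b at 16 (size 2, align 2) → ends 18
pad 2 to align 4 for m11
m11 at 20 (size 4, align 4) → ends 24
m9 at 24 (size 10, align 2) → ends 34
m13 at 34 (size 1, align 1) → ends 35
tail pad 1 to reach multiple of 4
total 36 bytes, alignment 4
32 − 36 = -4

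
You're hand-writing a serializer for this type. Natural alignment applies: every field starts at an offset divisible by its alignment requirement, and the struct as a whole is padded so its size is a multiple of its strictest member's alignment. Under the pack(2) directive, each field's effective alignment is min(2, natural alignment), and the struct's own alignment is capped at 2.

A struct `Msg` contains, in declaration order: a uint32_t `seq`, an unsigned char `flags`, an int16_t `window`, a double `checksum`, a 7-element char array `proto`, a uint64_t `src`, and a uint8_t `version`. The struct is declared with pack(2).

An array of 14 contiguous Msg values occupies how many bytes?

476

@0: seq [4B, align 2] → 4
@4: flags [1B, align 1] → 5
+1 pad (align 2)
@6: window [2B, align 2] → 8
@8: checksum [8B, align 2] → 16
@16: proto [7B, align 1] → 23
+1 pad (align 2)
@24: src [8B, align 2] → 32
@32: version [1B, align 1] → 33
+1 tail pad (align 2)
size 34, align 2
array of 14: 14 × 34 = 476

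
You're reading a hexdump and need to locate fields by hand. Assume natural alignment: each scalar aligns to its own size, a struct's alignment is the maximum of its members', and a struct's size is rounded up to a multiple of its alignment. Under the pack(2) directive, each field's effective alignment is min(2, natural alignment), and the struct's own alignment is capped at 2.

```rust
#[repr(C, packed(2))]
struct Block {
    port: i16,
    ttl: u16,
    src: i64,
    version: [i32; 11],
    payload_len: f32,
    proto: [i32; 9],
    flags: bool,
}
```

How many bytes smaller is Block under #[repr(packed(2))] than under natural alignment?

natural layout:
  port at 0 (size 2, align 2) → ends 2
  ttl at 2 (size 2, align 2) → ends 4
  pad 4 to align 8 for src
  src at 8 (size 8, align 8) → ends 16
  version at 16 (size 44, align 4) → ends 60
  payload_len at 60 (size 4, align 4) → ends 64
  proto at 64 (size 36, align 4) → ends 100
  flags at 100 (size 1, align 1) → ends 101
  tail pad 3 to reach multiple of 8
  total 104 bytes, alignment 8
packed(2) layout:
  port at 0 (size 2, align 2) → ends 2
  ttl at 2 (size 2, align 2) → ends 4
  src at 4 (size 8, align 2) → ends 12
  version at 12 (size 44, align 2) → ends 56
  payload_len at 56 (size 4, align 2) → ends 60
  proto at 60 (size 36, align 2) → ends 96
  flags at 96 (size 1, align 1) → ends 97
  tail pad 1 to reach multiple of 2
  total 98 bytes, alignment 2
104 − 98 = 6

6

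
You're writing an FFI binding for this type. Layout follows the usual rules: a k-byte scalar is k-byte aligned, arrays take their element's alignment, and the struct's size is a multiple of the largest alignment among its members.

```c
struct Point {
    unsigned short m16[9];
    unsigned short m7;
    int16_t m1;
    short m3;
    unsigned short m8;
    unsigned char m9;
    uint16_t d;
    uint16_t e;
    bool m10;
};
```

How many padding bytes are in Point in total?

2

0..18  m16  (18B, 2-aligned)
18..20  m7  (2B, 2-aligned)
20..22  m1  (2B, 2-aligned)
22..24  m3  (2B, 2-aligned)
24..26  m8  (2B, 2-aligned)
26..27  m9  (1B, 1-aligned)
27..28  -- padding (1B)
28..30  d  (2B, 2-aligned)
30..32  e  (2B, 2-aligned)
32..33  m10  (1B, 1-aligned)
33..34  -- tail padding (1B)
sizeof = 34, alignof = 2
data bytes 32, size 34 → padding 2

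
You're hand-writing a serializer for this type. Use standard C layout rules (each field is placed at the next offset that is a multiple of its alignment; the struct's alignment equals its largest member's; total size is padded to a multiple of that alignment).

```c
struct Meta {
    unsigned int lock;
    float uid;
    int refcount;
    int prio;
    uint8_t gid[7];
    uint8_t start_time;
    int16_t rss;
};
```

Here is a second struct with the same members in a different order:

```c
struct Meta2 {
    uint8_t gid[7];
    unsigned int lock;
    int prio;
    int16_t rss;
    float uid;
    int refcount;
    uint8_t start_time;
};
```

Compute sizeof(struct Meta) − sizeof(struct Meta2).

-4

lock at 0 (size 4, align 4) → ends 4
uid at 4 (size 4, align 4) → ends 8
refcount at 8 (size 4, align 4) → ends 12
prio at 12 (size 4, align 4) → ends 16
gid at 16 (size 7, align 1) → ends 23
start_time at 23 (size 1, align 1) → ends 24
rss at 24 (size 2, align 2) → ends 26
tail pad 2 to reach multiple of 4
total 28 bytes, alignment 4
— Meta2 —
gid at 0 (size 7, align 1) → ends 7
pad 1 to align 4 for lock
lock at 8 (size 4, align 4) → ends 12
prio at 12 (size 4, align 4) → ends 16
rss at 16 (size 2, align 2) → ends 18
pad 2 to align 4 for uid
uid at 20 (size 4, align 4) → ends 24
refcount at 24 (size 4, align 4) → ends 28
start_time at 28 (size 1, align 1) → ends 29
tail pad 3 to reach multiple of 4
total 32 bytes, alignment 4
28 − 32 = -4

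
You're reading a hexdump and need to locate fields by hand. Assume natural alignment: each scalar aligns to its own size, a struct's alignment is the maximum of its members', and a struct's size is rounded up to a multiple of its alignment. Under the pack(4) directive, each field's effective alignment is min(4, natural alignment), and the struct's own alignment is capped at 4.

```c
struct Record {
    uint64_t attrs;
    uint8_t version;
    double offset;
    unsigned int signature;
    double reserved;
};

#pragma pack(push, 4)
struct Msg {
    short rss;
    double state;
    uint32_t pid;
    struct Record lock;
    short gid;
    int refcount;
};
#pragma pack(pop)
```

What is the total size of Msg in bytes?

64 bytes

Record: @0: attrs [8B, align 8] → 8; @8: version [1B, align 1] → 9; +7 pad (align 8); @16: offset [8B, align 8] → 24; @24: signature [4B, align 4] → 28; +4 pad (align 8); @32: reserved [8B, align 8] → 40; size 40, align 8
@0: rss [2B, align 2] → 2
+2 pad (align 4)
@4: state [8B, align 4] → 12
@12: pid [4B, align 4] → 16
@16: lock [40B, align 4] → 56
@56: gid [2B, align 2] → 58
+2 pad (align 4)
@60: refcount [4B, align 4] → 64
size 64, align 4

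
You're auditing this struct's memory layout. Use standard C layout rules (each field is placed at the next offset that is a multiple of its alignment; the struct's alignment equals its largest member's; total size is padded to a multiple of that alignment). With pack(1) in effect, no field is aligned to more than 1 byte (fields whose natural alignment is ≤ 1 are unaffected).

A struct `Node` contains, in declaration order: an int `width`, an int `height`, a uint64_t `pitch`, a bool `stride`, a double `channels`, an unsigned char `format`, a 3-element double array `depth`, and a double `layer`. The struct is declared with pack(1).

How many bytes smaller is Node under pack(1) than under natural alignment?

14

natural layout:
  width at 0 (size 4, align 4) → ends 4
  height at 4 (size 4, align 4) → ends 8
  pitch at 8 (size 8, align 8) → ends 16
  stride at 16 (size 1, align 1) → ends 17
  pad 7 to align 8 for channels
  channels at 24 (size 8, align 8) → ends 32
  format at 32 (size 1, align 1) → ends 33
  pad 7 to align 8 for depth
  depth at 40 (size 24, align 8) → ends 64
  layer at 64 (size 8, align 8) → ends 72
  total 72 bytes, alignment 8
packed(1) layout:
  width at 0 (size 4, align 1) → ends 4
  height at 4 (size 4, align 1) → ends 8
  pitch at 8 (size 8, align 1) → ends 16
  stride at 16 (size 1, align 1) → ends 17
  channels at 17 (size 8, align 1) → ends 25
  format at 25 (size 1, align 1) → ends 26
  depth at 26 (size 24, align 1) → ends 50
  layer at 50 (size 8, align 1) → ends 58
  total 58 bytes, alignment 1
72 − 58 = 14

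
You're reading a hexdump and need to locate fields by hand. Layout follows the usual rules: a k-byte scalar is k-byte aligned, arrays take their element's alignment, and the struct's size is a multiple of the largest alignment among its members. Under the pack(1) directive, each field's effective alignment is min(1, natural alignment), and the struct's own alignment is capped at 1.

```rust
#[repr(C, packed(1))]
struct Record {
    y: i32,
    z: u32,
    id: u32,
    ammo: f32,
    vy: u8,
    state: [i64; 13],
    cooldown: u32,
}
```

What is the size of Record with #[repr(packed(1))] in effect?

125

0..4  y  (4B, 1-aligned)
4..8  z  (4B, 1-aligned)
8..12  id  (4B, 1-aligned)
12..16  ammo  (4B, 1-aligned)
16..17  vy  (1B, 1-aligned)
17..121  state  (104B, 1-aligned)
121..125  cooldown  (4B, 1-aligned)
sizeof = 125, alignof = 1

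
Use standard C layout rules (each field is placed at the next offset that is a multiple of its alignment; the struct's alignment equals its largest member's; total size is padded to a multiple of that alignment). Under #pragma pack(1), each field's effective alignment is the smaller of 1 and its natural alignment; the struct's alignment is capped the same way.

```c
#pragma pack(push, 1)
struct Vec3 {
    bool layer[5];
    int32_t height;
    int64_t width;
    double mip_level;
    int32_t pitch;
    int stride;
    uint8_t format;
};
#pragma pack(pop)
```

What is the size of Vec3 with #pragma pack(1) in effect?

@0: layer [5B, align 1] → 5
@5: height [4B, align 1] → 9
@9: width [8B, align 1] → 17
@17: mip_level [8B, align 1] → 25
@25: pitch [4B, align 1] → 29
@29: stride [4B, align 1] → 33
@33: format [1B, align 1] → 34
size 34, align 1

34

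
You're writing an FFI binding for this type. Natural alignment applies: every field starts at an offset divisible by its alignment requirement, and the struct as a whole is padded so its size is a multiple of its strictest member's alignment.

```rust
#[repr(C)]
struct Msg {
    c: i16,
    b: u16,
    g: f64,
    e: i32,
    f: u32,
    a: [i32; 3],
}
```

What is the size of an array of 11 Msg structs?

440

c at 0 (size 2, align 2) → ends 2
b at 2 (size 2, align 2) → ends 4
pad 4 to align 8 for g
g at 8 (size 8, align 8) → ends 16
e at 16 (size 4, align 4) → ends 20
f at 20 (size 4, align 4) → ends 24
a at 24 (size 12, align 4) → ends 36
tail pad 4 to reach multiple of 8
total 40 bytes, alignment 8
array of 11: 11 × 40 = 440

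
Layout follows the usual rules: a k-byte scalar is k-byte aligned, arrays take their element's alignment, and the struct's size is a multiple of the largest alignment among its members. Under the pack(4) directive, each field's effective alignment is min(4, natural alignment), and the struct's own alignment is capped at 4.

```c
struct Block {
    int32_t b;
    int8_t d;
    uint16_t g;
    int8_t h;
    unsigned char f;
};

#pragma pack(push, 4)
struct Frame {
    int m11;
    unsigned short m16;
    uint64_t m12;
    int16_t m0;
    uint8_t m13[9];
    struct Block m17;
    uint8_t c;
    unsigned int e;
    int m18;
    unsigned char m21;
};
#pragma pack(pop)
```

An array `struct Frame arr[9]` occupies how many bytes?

504

Block: 0..4  b  (4B, 4-aligned); 4..5  d  (1B, 1-aligned); 5..6  -- padding (1B); 6..8  g  (2B, 2-aligned); 8..9  h  (1B, 1-aligned); 9..10  f  (1B, 1-aligned); 10..12  -- tail padding (2B); sizeof = 12, alignof = 4
0..4  m11  (4B, 4-aligned)
4..6  m16  (2B, 2-aligned)
6..8  -- padding (2B)
8..16  m12  (8B, 4-aligned)
16..18  m0  (2B, 2-aligned)
18..27  m13  (9B, 1-aligned)
27..28  -- padding (1B)
28..40  m17  (12B, 4-aligned)
40..41  c  (1B, 1-aligned)
41..44  -- padding (3B)
44..48  e  (4B, 4-aligned)
48..52  m18  (4B, 4-aligned)
52..53  m21  (1B, 1-aligned)
53..56  -- tail padding (3B)
sizeof = 56, alignof = 4
array of 9: 9 × 56 = 504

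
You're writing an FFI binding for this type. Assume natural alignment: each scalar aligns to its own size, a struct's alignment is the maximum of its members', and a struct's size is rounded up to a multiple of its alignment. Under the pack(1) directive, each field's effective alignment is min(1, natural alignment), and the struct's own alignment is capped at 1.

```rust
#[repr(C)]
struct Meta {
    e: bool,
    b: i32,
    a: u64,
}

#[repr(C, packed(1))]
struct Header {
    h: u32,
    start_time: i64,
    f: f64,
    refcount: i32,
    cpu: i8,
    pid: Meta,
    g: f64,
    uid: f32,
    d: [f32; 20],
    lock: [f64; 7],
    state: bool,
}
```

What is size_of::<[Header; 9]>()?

Meta: e at 0 (size 1, align 1) → ends 1; pad 3 to align 4 for b; b at 4 (size 4, align 4) → ends 8; a at 8 (size 8, align 8) → ends 16; total 16 bytes, alignment 8
h at 0 (size 4, align 1) → ends 4
start_time at 4 (size 8, align 1) → ends 12
f at 12 (size 8, align 1) → ends 20
refcount at 20 (size 4, align 1) → ends 24
cpu at 24 (size 1, align 1) → ends 25
pid at 25 (size 16, align 1) → ends 41
g at 41 (size 8, align 1) → ends 49
uid at 49 (size 4, align 1) → ends 53
d at 53 (size 80, align 1) → ends 133
lock at 133 (size 56, align 1) → ends 189
state at 189 (size 1, align 1) → ends 190
total 190 bytes, alignment 1
array of 9: 9 × 190 = 1710

1710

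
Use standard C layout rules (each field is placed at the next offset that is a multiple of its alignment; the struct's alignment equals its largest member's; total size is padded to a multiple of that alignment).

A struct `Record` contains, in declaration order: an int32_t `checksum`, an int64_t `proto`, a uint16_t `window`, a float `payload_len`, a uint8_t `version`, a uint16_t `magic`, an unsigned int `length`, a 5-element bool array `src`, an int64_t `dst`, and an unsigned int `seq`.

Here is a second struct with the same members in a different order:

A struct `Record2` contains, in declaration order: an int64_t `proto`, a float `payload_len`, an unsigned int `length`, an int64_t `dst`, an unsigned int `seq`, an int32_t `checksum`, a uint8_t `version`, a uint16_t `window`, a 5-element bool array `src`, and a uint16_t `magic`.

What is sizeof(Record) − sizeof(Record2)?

@0: checksum [4B, align 4] → 4
+4 pad (align 8)
@8: proto [8B, align 8] → 16
@16: window [2B, align 2] → 18
+2 pad (align 4)
@20: payload_len [4B, align 4] → 24
@24: version [1B, align 1] → 25
+1 pad (align 2)
@26: magic [2B, align 2] → 28
@28: length [4B, align 4] → 32
@32: src [5B, align 1] → 37
+3 pad (align 8)
@40: dst [8B, align 8] → 48
@48: seq [4B, align 4] → 52
+4 tail pad (align 8)
size 56, align 8
— Record2 —
@0: proto [8B, align 8] → 8
@8: payload_len [4B, align 4] → 12
@12: length [4B, align 4] → 16
@16: dst [8B, align 8] → 24
@24: seq [4B, align 4] → 28
@28: checksum [4B, align 4] → 32
@32: version [1B, align 1] → 33
+1 pad (align 2)
@34: window [2B, align 2] → 36
@36: src [5B, align 1] → 41
+1 pad (align 2)
@42: magic [2B, align 2] → 44
+4 tail pad (align 8)
size 48, align 8
56 − 48 = 8

8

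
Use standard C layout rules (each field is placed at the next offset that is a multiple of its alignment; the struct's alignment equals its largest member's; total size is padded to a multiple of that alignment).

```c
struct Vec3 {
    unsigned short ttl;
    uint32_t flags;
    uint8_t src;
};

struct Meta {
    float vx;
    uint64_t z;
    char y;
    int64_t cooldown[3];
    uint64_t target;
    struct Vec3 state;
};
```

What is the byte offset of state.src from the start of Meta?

64

Vec3: ttl at 0 (size 2, align 2) → ends 2; pad 2 to align 4 for flags; flags at 4 (size 4, align 4) → ends 8; src at 8 (size 1, align 1) → ends 9; tail pad 3 to reach multiple of 4; total 12 bytes, alignment 4
vx at 0 (size 4, align 4) → ends 4
pad 4 to align 8 for z
z at 8 (size 8, align 8) → ends 16
y at 16 (size 1, align 1) → ends 17
pad 7 to align 8 for cooldown
cooldown at 24 (size 24, align 8) → ends 48
target at 48 (size 8, align 8) → ends 56
state at 56 (size 12, align 4) → ends 68
within Vec3: src at 8
56 + 8 = 64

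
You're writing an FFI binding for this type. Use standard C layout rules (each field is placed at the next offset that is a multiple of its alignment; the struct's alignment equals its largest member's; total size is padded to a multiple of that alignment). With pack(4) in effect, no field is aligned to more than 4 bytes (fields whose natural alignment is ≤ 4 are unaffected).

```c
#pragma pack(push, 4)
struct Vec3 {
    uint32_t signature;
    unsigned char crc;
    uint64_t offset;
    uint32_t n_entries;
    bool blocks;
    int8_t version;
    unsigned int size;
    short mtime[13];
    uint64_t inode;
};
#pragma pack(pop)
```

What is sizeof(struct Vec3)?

64 bytes

signature at 0 (size 4, align 4) → ends 4
crc at 4 (size 1, align 1) → ends 5
pad 3 to align 4 for offset
offset at 8 (size 8, align 4) → ends 16
n_entries at 16 (size 4, align 4) → ends 20
blocks at 20 (size 1, align 1) → ends 21
version at 21 (size 1, align 1) → ends 22
pad 2 to align 4 for size
size at 24 (size 4, align 4) → ends 28
mtime at 28 (size 26, align 2) → ends 54
pad 2 to align 4 for inode
inode at 56 (size 8, align 4) → ends 64
total 64 bytes, alignment 4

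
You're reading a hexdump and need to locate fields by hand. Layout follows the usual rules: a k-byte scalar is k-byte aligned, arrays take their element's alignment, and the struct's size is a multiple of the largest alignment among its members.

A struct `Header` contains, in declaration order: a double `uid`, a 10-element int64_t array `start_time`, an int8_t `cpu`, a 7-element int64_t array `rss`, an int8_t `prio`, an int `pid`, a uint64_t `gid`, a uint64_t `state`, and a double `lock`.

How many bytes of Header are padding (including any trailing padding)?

@0: uid [8B, align 8] → 8
@8: start_time [80B, align 8] → 88
@88: cpu [1B, align 1] → 89
+7 pad (align 8)
@96: rss [56B, align 8] → 152
@152: prio [1B, align 1] → 153
+3 pad (align 4)
@156: pid [4B, align 4] → 160
@160: gid [8B, align 8] → 168
@168: state [8B, align 8] → 176
@176: lock [8B, align 8] → 184
size 184, align 8
data bytes 174, size 184 → padding 10

10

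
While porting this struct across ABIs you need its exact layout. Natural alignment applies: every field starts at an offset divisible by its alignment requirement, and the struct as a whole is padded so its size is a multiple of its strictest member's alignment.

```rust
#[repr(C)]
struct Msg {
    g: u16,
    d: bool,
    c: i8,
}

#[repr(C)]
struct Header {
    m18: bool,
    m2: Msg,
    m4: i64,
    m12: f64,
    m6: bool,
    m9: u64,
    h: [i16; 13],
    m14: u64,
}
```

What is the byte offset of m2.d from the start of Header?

Msg: g at 0 (size 2, align 2) → ends 2; d at 2 (size 1, align 1) → ends 3; c at 3 (size 1, align 1) → ends 4; total 4 bytes, alignment 2
m18 at 0 (size 1, align 1) → ends 1
pad 1 to align 2 for m2
m2 at 2 (size 4, align 2) → ends 6
within Msg: d at 2
2 + 2 = 4

4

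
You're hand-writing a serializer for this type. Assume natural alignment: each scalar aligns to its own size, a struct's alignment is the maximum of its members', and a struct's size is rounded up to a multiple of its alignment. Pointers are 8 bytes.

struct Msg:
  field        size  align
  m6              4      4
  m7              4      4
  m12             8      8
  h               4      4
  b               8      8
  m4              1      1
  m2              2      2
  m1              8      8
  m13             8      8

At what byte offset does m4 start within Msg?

0..4  m6  (4B, 4-aligned)
4..8  m7  (4B, 4-aligned)
8..16  m12  (8B, 8-aligned)
16..20  h  (4B, 4-aligned)
20..24  -- padding (4B)
24..32  b  (8B, 8-aligned)
32..33  m4  (1B, 1-aligned)

32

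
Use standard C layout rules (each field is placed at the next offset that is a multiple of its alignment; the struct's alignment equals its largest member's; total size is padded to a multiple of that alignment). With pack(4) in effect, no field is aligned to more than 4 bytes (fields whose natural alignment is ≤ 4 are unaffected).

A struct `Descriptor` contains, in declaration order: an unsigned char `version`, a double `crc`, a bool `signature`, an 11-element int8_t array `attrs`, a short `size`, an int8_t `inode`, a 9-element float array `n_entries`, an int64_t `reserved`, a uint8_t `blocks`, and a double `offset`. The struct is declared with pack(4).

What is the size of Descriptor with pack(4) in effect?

84

version at 0 (size 1, align 1) → ends 1
pad 3 to align 4 for crc
crc at 4 (size 8, align 4) → ends 12
signature at 12 (size 1, align 1) → ends 13
attrs at 13 (size 11, align 1) → ends 24
size at 24 (size 2, align 2) → ends 26
inode at 26 (size 1, align 1) → ends 27
pad 1 to align 4 for n_entries
n_entries at 28 (size 36, align 4) → ends 64
reserved at 64 (size 8, align 4) → ends 72
blocks at 72 (size 1, align 1) → ends 73
pad 3 to align 4 for offset
offset at 76 (size 8, align 4) → ends 84
total 84 bytes, alignment 4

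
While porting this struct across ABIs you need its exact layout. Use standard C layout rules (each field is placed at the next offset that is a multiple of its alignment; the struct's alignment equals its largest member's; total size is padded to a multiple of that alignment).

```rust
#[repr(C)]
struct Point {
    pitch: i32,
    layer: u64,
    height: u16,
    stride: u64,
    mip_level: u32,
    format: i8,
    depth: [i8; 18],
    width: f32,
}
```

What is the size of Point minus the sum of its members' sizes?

15

0..4  pitch  (4B, 4-aligned)
4..8  -- padding (4B)
8..16  layer  (8B, 8-aligned)
16..18  height  (2B, 2-aligned)
18..24  -- padding (6B)
24..32  stride  (8B, 8-aligned)
32..36  mip_level  (4B, 4-aligned)
36..37  format  (1B, 1-aligned)
37..55  depth  (18B, 1-aligned)
55..56  -- padding (1B)
56..60  width  (4B, 4-aligned)
60..64  -- tail padding (4B)
sizeof = 64, alignof = 8
data bytes 49, size 64 → padding 15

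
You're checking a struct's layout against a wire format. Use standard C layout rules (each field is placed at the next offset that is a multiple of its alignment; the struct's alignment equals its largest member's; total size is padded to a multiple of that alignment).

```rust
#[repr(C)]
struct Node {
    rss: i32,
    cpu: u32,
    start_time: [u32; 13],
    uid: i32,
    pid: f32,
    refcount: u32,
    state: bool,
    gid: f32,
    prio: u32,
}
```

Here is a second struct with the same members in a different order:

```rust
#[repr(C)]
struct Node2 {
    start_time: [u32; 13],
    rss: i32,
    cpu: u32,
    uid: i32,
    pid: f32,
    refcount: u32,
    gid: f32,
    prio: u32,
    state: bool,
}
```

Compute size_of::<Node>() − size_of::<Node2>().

0

0..4  rss  (4B, 4-aligned)
4..8  cpu  (4B, 4-aligned)
8..60  start_time  (52B, 4-aligned)
60..64  uid  (4B, 4-aligned)
64..68  pid  (4B, 4-aligned)
68..72  refcount  (4B, 4-aligned)
72..73  state  (1B, 1-aligned)
73..76  -- padding (3B)
76..80  gid  (4B, 4-aligned)
80..84  prio  (4B, 4-aligned)
sizeof = 84, alignof = 4
— Node2 —
0..52  start_time  (52B, 4-aligned)
52..56  rss  (4B, 4-aligned)
56..60  cpu  (4B, 4-aligned)
60..64  uid  (4B, 4-aligned)
64..68  pid  (4B, 4-aligned)
68..72  refcount  (4B, 4-aligned)
72..76  gid  (4B, 4-aligned)
76..80  prio  (4B, 4-aligned)
80..81  state  (1B, 1-aligned)
81..84  -- tail padding (3B)
sizeof = 84, alignof = 4
84 − 84 = 0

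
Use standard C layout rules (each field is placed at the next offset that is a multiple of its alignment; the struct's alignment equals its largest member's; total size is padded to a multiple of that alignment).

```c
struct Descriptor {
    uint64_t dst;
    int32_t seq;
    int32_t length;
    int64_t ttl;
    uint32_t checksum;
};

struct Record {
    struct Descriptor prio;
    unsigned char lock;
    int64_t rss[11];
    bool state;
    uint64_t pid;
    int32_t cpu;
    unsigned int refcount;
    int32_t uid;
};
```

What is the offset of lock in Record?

32

Descriptor: dst at 0 (size 8, align 8) → ends 8; seq at 8 (size 4, align 4) → ends 12; length at 12 (size 4, align 4) → ends 16; ttl at 16 (size 8, align 8) → ends 24; checksum at 24 (size 4, align 4) → ends 28; tail pad 4 to reach multiple of 8; total 32 bytes, alignment 8
prio at 0 (size 32, align 8) → ends 32
lock at 32 (size 1, align 1) → ends 33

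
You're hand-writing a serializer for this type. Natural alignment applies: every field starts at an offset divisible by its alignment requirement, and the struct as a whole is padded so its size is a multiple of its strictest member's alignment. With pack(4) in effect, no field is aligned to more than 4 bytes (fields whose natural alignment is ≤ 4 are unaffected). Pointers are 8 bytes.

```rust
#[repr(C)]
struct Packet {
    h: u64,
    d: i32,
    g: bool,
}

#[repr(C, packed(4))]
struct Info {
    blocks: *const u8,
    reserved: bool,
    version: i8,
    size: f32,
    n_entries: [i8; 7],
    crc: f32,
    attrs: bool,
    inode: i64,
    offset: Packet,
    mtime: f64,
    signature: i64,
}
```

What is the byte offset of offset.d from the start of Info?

48

Packet: @0: h [8B, align 8] → 8; @8: d [4B, align 4] → 12; @12: g [1B, align 1] → 13; +3 tail pad (align 8); size 16, align 8
@0: blocks [8B, align 4] → 8
@8: reserved [1B, align 1] → 9
@9: version [1B, align 1] → 10
+2 pad (align 4)
@12: size [4B, align 4] → 16
@16: n_entries [7B, align 1] → 23
+1 pad (align 4)
@24: crc [4B, align 4] → 28
@28: attrs [1B, align 1] → 29
+3 pad (align 4)
@32: inode [8B, align 4] → 40
@40: offset [16B, align 4] → 56
within Packet: d at 8
40 + 8 = 48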